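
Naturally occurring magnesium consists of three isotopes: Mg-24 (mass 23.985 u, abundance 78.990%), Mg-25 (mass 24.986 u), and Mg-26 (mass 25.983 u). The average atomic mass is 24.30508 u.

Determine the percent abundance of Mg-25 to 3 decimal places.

Let x and y be the fractions of Mg-25 and Mg-26. Then x + y = 1 − 0.78990 = 0.21010 and 24.986x + 25.983y = 24.30508 − 0.78990×23.985 = 5.3593285.
Substituting: 24.986x + 25.983(0.21010 − x) = 5.3593285
(24.986 − 25.983)x = -0.0996998  ⇒  x = 0.10000, y = 0.11010
Mg-25: 10.000%, Mg-26: 11.010%.

10.000%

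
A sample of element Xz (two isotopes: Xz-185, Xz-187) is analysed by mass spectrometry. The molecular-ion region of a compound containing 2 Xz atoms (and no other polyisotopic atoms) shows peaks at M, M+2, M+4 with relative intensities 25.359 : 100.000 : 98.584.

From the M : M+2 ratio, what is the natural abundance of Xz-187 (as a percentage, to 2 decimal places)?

Let p = fractional abundance of Xz-185. I(M+2)/I(M) = [C(2,1)·p^1·(1−p)] / p^2 = 2·(1−p)/p = 100.000/25.359 = 3.9434
(1−p)/p = 3.9434/2 = 1.9717  ⇒  p = 1/(1 + 1.9717) = 0.3365
Xz-185: 33.65%, Xz-187: 66.35%.

66.35%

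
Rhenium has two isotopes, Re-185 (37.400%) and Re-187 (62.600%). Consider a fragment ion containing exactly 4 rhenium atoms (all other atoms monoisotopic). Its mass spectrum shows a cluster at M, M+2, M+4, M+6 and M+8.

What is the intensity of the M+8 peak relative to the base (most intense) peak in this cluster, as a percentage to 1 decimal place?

Binomial terms of (0.37400 + 0.62600)^4: M 0.0196, M+2 0.1310, M+4 0.3289, M+6 0.3670, M+8 0.1536 → M+6 is the base peak.
P(M+6) = C(4,3) × 0.37400^1 × 0.62600^3 = 4 × 0.3740 × 0.24531438 = 0.366990 (base)
P(M+8) = C(4,4) × 0.37400^0 × 0.62600^4 = 1 × 1.0000 × 0.1535668 = 0.153567
Relative intensity = 0.153567 / 0.366990 × 100 = 41.8

41.8%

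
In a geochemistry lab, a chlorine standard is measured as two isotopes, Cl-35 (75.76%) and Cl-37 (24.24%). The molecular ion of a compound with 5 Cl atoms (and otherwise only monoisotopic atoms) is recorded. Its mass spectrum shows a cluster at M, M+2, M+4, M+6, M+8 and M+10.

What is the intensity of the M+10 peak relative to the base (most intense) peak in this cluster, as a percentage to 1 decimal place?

0.2%

Binomial terms of (0.7576 + 0.2424)^5: M 0.2496, M+2 0.3993, M+4 0.2555, M+6 0.0817, M+8 0.0131, M+10 0.0008 → M+2 is the base peak.
P(M+2) = C(5,1) × 0.7576^4 × 0.2424^1 = 5 × 0.32942751 × 0.2424 = 0.399266 (base)
P(M+10) = C(5,5) × 0.7576^0 × 0.2424^5 = 1 × 1.0000 × 0.00083688 = 0.000837
Relative intensity = 0.000837 / 0.399266 × 100 = 0.2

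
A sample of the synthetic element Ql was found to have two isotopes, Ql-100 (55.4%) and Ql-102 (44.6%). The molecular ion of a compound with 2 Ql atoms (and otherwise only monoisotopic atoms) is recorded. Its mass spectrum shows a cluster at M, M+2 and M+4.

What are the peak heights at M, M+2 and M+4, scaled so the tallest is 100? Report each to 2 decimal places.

62.11 : 100.00 : 40.25

Expanding (0.554 + 0.446)^2:
P(M) = 0.554^2 = 0.306916
P(M+2) = 2 × 0.554^1 × 0.446^1 = 0.494168
P(M+4) = 0.446^2 = 0.198916
The M+2 peak is largest (0.494168); scaling to 100 gives 62.11 : 100.00 : 40.25.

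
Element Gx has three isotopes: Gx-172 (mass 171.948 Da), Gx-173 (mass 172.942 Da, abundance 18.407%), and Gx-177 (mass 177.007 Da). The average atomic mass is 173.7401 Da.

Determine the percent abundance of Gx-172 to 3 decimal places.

Let x and y be the fractions of Gx-172 and Gx-177. Then x + y = 1 − 0.18407 = 0.81593 and 171.948x + 177.007y = 173.7401 − 0.18407×172.942 = 141.90666606.
Substituting: 171.948x + 177.007(0.81593 − x) = 141.90666606
(171.948 − 177.007)x = -2.51865545  ⇒  x = 0.49786, y = 0.31807
Gx-172: 49.786%, Gx-177: 31.807%.

49.786%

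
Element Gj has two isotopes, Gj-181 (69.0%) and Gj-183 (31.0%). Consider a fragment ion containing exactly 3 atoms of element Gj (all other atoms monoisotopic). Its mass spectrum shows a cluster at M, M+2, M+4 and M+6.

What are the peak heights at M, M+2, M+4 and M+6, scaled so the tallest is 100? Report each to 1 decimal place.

74.2 : 100.0 : 44.9 : 6.7

Expanding (0.690 + 0.310)^3:
P(M) = 0.690^3 = 0.328509
P(M+2) = 3 × 0.690^2 × 0.310^1 = 0.442773
P(M+4) = 3 × 0.690^1 × 0.310^2 = 0.198927
P(M+6) = 0.310^3 = 0.029791
The M+2 peak is largest (0.442773); scaling to 100 gives 74.2 : 100.0 : 44.9 : 6.7.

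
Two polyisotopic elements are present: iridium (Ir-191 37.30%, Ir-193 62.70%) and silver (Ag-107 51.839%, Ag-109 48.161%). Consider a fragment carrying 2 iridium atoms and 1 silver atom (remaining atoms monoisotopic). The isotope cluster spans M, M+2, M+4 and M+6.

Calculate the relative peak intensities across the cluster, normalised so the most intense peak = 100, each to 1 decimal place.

Iridium pattern (n=2): 0.139129 : 0.467742 : 0.393129
Silver pattern (n=1): 0.51839 : 0.48161
Convolve the two distributions (both contribute in 2-u steps):
  M: 0.139129×0.51839 = 0.072123
  M+2: 0.139129×0.48161 + 0.467742×0.51839 = 0.309479
  M+4: 0.467742×0.48161 + 0.393129×0.51839 = 0.429063
  M+6: 0.393129×0.48161 = 0.189335
Scale to base peak (0.429063) = 100: 16.8 : 72.1 : 100.0 : 44.1

16.8 : 72.1 : 100.0 : 44.1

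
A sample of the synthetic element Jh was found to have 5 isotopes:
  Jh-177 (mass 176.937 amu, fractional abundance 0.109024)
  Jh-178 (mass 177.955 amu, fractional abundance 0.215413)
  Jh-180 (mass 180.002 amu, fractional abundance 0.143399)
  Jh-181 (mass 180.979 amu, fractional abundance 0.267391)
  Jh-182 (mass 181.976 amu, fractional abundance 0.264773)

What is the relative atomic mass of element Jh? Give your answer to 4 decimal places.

180.0108 amu

The abundance-weighted mean is 0.109024 × 176.937 + 0.215413 × 177.955 + 0.143399 × 180.002 + 0.267391 × 180.979 + 0.264773 × 181.976
= 19.29038 + 38.33382 + 25.81211 + 48.39216 + 48.18233 = 180.01080 amu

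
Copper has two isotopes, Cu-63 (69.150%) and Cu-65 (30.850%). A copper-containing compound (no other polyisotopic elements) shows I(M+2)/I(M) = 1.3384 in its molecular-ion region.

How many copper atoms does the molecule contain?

3

With n Cu atoms, P(M+2)/P(M) = C(n,1)·p^(n−1)q / p^n = n·q/p = n · 0.30850/0.69150.
n = 1.3384 × 0.69150/0.30850 = 3.00 ≈ 3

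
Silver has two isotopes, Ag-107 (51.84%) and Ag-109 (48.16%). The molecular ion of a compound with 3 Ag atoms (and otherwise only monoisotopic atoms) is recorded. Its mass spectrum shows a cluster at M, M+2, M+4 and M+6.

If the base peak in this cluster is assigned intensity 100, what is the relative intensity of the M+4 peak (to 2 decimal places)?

(0.5184 + 0.4816)^3 gives M 0.1393, M+2 0.3883, M+4 0.3607, M+6 0.1117; the largest is M+2.
P(M+2) = C(3,1) × 0.5184^2 × 0.4816^1 = 3 × 0.26873856 × 0.4816 = 0.388273 (base)
P(M+4) = C(3,2) × 0.5184^1 × 0.4816^2 = 3 × 0.5184 × 0.23193856 = 0.360711
Relative intensity = 0.360711 / 0.388273 × 100 = 92.90

92.90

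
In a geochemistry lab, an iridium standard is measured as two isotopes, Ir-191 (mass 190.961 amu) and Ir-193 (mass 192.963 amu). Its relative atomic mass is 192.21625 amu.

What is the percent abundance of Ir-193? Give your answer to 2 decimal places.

Writing the weighted mean with unknown fraction x of Ir-191:
190.961·x + 192.963·(1 − x) = 192.21625
(190.961 − 192.963)·x = 192.21625 − 192.963
x = -0.74675 / -2.002 = 0.37300 → 37.30% Ir-191, 62.70% Ir-193.

62.70%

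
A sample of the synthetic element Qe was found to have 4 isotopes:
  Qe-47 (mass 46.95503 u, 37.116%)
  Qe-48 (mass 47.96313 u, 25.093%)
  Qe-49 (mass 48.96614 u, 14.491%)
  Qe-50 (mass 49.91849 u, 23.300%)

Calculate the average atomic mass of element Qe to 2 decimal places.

The abundance-weighted mean is 0.37116 × 46.95503 + 0.25093 × 47.96313 + 0.14491 × 48.96614 + 0.23300 × 49.91849
= 17.427829 + 12.035388 + 7.095683 + 11.631008 = 48.189908 u

48.19 u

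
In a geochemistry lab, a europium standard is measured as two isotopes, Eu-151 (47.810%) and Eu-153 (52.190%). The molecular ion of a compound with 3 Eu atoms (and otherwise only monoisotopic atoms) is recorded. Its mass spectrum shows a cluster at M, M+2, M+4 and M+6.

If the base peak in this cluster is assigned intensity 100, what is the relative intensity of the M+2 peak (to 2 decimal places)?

(0.47810 + 0.52190)^3 gives M 0.1093, M+2 0.3579, M+4 0.3907, M+6 0.1422; the largest is M+4.
P(M+4) = C(3,2) × 0.47810^1 × 0.52190^2 = 3 × 0.4781 × 0.27237961 = 0.390674 (base)
P(M+2) = C(3,1) × 0.47810^2 × 0.52190^1 = 3 × 0.22857961 × 0.5219 = 0.357887
Relative intensity = 0.357887 / 0.390674 × 100 = 91.61

91.61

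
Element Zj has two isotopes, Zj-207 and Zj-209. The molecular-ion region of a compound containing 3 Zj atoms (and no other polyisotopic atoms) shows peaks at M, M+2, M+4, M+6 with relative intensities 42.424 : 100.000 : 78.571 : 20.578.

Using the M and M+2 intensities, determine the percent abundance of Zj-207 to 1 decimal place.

Let p = fractional abundance of Zj-207. I(M+2)/I(M) = [C(3,1)·p^2·(1−p)] / p^3 = 3·(1−p)/p = 100.000/42.424 = 2.3572
(1−p)/p = 2.3572/3 = 0.7857  ⇒  p = 1/(1 + 0.7857) = 0.5600
Zj-207: 56.0%, Zj-209: 44.0%.

56.0%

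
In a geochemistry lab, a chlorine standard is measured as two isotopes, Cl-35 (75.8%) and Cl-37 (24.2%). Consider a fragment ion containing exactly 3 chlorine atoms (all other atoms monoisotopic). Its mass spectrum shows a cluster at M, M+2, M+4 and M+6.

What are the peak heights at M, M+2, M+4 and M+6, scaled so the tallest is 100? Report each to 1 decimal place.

100.0 : 95.8 : 30.6 : 3.3

Expanding (0.758 + 0.242)^3:
P(M) = 0.758^3 = 0.435520
P(M+2) = 3 × 0.758^2 × 0.242^1 = 0.417133
P(M+4) = 3 × 0.758^1 × 0.242^2 = 0.133175
P(M+6) = 0.242^3 = 0.014172
The M peak is largest (0.435520); scaling to 100 gives 100.0 : 95.8 : 30.6 : 3.3.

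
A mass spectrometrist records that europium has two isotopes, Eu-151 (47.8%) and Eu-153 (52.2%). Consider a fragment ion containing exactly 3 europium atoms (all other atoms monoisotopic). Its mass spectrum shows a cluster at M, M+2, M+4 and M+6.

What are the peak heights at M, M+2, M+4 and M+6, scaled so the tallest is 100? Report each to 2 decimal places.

The 3 Eu atoms are independent, so intensities follow the terms of (0.478 + 0.522)^3.
P(M) = 0.478^3 = 0.109215
P(M+2) = 3 × 0.478^2 × 0.522^1 = 0.357806
P(M+4) = 3 × 0.478^1 × 0.522^2 = 0.390742
P(M+6) = 0.522^3 = 0.142237
The M+4 peak is largest (0.390742); scaling to 100 gives 27.95 : 91.57 : 100.00 : 36.40.

27.95 : 91.57 : 100.00 : 36.40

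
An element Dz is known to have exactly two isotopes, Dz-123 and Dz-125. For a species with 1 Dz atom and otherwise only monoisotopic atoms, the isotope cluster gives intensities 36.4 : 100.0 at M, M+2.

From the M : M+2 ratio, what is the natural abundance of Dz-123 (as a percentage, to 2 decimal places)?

Write p for the Dz-123 fraction. I(M+2)/I(M) = [C(1,1)·p^0·(1−p)] / p^1 = 1·(1−p)/p = 100.0/36.4 = 2.7473
(1−p)/p = 2.7473/1 = 2.7473  ⇒  p = 1/(1 + 2.7473) = 0.2669
Dz-123: 26.69%, Dz-125: 73.31%.

26.69%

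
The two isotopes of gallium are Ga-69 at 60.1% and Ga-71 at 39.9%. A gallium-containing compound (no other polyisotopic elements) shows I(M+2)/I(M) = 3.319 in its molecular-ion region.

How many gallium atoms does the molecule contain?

5

The M+2/M ratio from n Ga atoms is n · q/p = n · 0.399/0.601.
n = 3.319 × 0.601/0.399 = 5.00 ≈ 5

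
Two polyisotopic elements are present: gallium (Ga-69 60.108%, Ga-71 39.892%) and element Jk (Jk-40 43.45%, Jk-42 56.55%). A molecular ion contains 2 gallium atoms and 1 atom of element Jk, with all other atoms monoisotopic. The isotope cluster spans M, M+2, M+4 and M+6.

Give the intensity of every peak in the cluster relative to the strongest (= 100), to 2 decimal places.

38.04 : 100.00 : 82.47 : 21.81

Gallium pattern (n=2): 0.36129717 : 0.47956567 : 0.15913717
Element Jk pattern (n=1): 0.4345 : 0.5655
Convolve the two distributions (both contribute in 2-u steps):
  M: 0.36129717×0.4345 = 0.156984
  M+2: 0.36129717×0.5655 + 0.47956567×0.4345 = 0.412685
  M+4: 0.47956567×0.5655 + 0.15913717×0.4345 = 0.340339
  M+6: 0.15913717×0.5655 = 0.089992
Scale to base peak (0.412685) = 100: 38.04 : 100.00 : 82.47 : 21.81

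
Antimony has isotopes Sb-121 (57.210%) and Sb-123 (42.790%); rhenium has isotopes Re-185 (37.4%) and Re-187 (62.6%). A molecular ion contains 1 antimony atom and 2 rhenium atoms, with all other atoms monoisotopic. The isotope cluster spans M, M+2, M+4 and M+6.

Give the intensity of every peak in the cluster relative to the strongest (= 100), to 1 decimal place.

18.8 : 77.2 : 100.0 : 39.5

Antimony pattern (n=1): 0.5721 : 0.4279
Rhenium pattern (n=2): 0.139876 : 0.468248 : 0.391876
Convolve the two distributions (both contribute in 2-u steps):
  M: 0.5721×0.139876 = 0.080023
  M+2: 0.5721×0.468248 + 0.4279×0.139876 = 0.327738
  M+4: 0.5721×0.391876 + 0.4279×0.468248 = 0.424556
  M+6: 0.4279×0.391876 = 0.167684
Scale to base peak (0.424556) = 100: 18.8 : 77.2 : 100.0 : 39.5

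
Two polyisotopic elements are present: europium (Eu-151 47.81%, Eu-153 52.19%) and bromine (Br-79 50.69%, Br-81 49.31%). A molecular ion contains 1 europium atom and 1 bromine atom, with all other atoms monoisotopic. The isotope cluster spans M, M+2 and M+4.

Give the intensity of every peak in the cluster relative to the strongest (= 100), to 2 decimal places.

48.44 : 100.00 : 51.44

Europium pattern (n=1): 0.4781 : 0.5219
Bromine pattern (n=1): 0.5069 : 0.4931
Convolve the two distributions (both contribute in 2-u steps):
  M: 0.4781×0.5069 = 0.242349
  M+2: 0.4781×0.4931 + 0.5219×0.5069 = 0.500302
  M+4: 0.5219×0.4931 = 0.257349
Scale to base peak (0.500302) = 100: 48.44 : 100.00 : 51.44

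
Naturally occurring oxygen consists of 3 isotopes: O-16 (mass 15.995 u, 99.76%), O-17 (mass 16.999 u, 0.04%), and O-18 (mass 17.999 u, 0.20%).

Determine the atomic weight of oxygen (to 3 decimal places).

Ar = Σ fᵢ·mᵢ = 0.9976 × 15.995 + 0.0004 × 16.999 + 0.0020 × 17.999
= 15.9566 + 0.0068 + 0.0360 = 15.9994 u

15.999 u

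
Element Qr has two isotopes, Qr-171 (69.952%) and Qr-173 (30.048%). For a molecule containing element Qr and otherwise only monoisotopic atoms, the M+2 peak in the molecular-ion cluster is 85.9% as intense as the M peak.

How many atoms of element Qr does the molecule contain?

2

With n Qr atoms, P(M+2)/P(M) = C(n,1)·p^(n−1)q / p^n = n·q/p = n · 0.30048/0.69952.
n = 0.859 × 0.69952/0.30048 = 2.00 ≈ 2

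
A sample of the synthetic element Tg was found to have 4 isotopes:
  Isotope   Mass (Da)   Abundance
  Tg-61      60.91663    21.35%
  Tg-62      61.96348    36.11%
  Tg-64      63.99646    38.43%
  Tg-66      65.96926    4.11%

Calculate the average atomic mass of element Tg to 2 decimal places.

Ar = Σ fᵢ·mᵢ = 0.2135 × 60.91663 + 0.3611 × 61.96348 + 0.3843 × 63.99646 + 0.0411 × 65.96926
= 13.005701 + 22.375013 + 24.593840 + 2.711337 = 62.685891 Da

62.69 Da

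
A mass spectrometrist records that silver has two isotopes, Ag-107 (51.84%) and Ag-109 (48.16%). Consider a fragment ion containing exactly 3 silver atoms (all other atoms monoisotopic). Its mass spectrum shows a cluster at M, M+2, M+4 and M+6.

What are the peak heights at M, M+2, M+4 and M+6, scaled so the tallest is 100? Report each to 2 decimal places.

35.88 : 100.00 : 92.90 : 28.77

The 3 Ag atoms are independent, so intensities follow the terms of (0.5184 + 0.4816)^3.
P(M) = 0.5184^3 = 0.139314
P(M+2) = 3 × 0.5184^2 × 0.4816^1 = 0.388273
P(M+4) = 3 × 0.5184^1 × 0.4816^2 = 0.360711
P(M+6) = 0.4816^3 = 0.111702
The M+2 peak is largest (0.388273); scaling to 100 gives 35.88 : 100.00 : 92.90 : 28.77.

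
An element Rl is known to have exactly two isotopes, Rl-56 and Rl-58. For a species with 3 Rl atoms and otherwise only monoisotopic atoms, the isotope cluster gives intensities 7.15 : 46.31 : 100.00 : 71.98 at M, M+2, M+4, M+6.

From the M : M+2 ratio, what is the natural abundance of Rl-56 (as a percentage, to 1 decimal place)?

31.7%

If p is the fraction of Rl that is Rl-56, then I(M+2)/I(M) = [C(3,1)·p^2·(1−p)] / p^3 = 3·(1−p)/p = 46.31/7.15 = 6.4769
(1−p)/p = 6.4769/3 = 2.1590  ⇒  p = 1/(1 + 2.1590) = 0.3166
Rl-56: 31.7%, Rl-58: 68.3%.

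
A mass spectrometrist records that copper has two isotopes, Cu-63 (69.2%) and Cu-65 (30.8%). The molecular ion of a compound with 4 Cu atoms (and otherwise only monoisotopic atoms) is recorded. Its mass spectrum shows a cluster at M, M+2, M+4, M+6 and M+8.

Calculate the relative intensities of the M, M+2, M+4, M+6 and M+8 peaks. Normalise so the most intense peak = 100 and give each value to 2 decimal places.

Expanding (0.692 + 0.308)^4:
P(M) = 0.692^4 = 0.229311
P(M+2) = 4 × 0.692^3 × 0.308^1 = 0.408253
P(M+4) = 6 × 0.692^2 × 0.308^2 = 0.272562
P(M+6) = 4 × 0.692^1 × 0.308^3 = 0.080876
P(M+8) = 0.308^4 = 0.008999
The M+2 peak is largest (0.408253); scaling to 100 gives 56.17 : 100.00 : 66.76 : 19.81 : 2.20.

56.17 : 100.00 : 66.76 : 19.81 : 2.20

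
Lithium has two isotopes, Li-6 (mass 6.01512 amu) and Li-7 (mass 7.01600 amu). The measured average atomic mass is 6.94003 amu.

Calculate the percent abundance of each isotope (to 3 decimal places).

Li-6: 7.590%, Li-7: 92.410%

Let x be the fractional abundance of Li-6; then Li-7 has abundance 1 − x.
6.01512·x + 7.01600·(1 − x) = 6.94003
(6.01512 − 7.01600)·x = 6.94003 − 7.01600
x = -0.07597 / -1.00088 = 0.07590 → 7.590% Li-6, 92.410% Li-7.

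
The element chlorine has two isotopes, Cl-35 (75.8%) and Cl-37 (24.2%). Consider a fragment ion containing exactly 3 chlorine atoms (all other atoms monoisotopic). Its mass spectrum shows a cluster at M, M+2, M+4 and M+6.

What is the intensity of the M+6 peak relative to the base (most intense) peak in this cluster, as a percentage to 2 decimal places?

3.25%

Binomial terms of (0.758 + 0.242)^3: M 0.4355, M+2 0.4171, M+4 0.1332, M+6 0.0142 → M is the base peak.
P(M) = C(3,0) × 0.758^3 × 0.242^0 = 1 × 0.43551951 × 1.0000 = 0.435520 (base)
P(M+6) = C(3,3) × 0.758^0 × 0.242^3 = 1 × 1.0000 × 0.01417249 = 0.014172
Relative intensity = 0.014172 / 0.435520 × 100 = 3.25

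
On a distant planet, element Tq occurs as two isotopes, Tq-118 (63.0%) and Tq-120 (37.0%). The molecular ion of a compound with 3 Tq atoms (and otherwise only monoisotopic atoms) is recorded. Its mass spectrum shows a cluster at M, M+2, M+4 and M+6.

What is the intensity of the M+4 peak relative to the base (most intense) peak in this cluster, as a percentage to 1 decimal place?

(0.630 + 0.370)^3 gives M 0.2500, M+2 0.4406, M+4 0.2587, M+6 0.0507; the largest is M+2.
P(M+2) = C(3,1) × 0.630^2 × 0.370^1 = 3 × 0.3969 × 0.3700 = 0.440559 (base)
P(M+4) = C(3,2) × 0.630^1 × 0.370^2 = 3 × 0.6300 × 0.1369 = 0.258741
Relative intensity = 0.258741 / 0.440559 × 100 = 58.7

58.7%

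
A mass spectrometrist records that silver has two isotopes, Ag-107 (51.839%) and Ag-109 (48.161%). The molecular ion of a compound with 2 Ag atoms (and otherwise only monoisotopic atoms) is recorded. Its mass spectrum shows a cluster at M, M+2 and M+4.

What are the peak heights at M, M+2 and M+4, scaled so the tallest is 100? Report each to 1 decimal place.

Expanding (0.51839 + 0.48161)^2:
P(M) = 0.51839^2 = 0.268728
P(M+2) = 2 × 0.51839^1 × 0.48161^1 = 0.499324
P(M+4) = 0.48161^2 = 0.231948
The M+2 peak is largest (0.499324); scaling to 100 gives 53.8 : 100.0 : 46.5.

53.8 : 100.0 : 46.5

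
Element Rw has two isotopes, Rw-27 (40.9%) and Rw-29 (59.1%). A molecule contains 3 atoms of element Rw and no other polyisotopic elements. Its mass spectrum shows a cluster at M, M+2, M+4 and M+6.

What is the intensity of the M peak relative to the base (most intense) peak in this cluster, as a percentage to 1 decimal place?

Binomial terms of (0.409 + 0.591)^3: M 0.0684, M+2 0.2966, M+4 0.4286, M+6 0.2064 → M+4 is the base peak.
P(M+4) = C(3,2) × 0.409^1 × 0.591^2 = 3 × 0.4090 × 0.349281 = 0.428568 (base)
P(M) = C(3,0) × 0.409^3 × 0.591^0 = 1 × 0.06841793 × 1.0000 = 0.068418
Relative intensity = 0.068418 / 0.428568 × 100 = 16.0

16.0%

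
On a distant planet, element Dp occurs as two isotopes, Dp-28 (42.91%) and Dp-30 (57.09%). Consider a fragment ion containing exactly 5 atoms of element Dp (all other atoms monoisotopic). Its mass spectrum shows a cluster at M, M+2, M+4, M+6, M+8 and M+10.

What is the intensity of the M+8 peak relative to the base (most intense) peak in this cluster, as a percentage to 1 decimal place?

Binomial terms of (0.4291 + 0.5709)^5: M 0.0145, M+2 0.0968, M+4 0.2575, M+6 0.3426, M+8 0.2279, M+10 0.0606 → M+6 is the base peak.
P(M+6) = C(5,3) × 0.4291^2 × 0.5709^3 = 10 × 0.18412681 × 0.18607162 = 0.342608 (base)
P(M+8) = C(5,4) × 0.4291^1 × 0.5709^4 = 5 × 0.4291 × 0.10622829 = 0.227913
Relative intensity = 0.227913 / 0.342608 × 100 = 66.5

66.5%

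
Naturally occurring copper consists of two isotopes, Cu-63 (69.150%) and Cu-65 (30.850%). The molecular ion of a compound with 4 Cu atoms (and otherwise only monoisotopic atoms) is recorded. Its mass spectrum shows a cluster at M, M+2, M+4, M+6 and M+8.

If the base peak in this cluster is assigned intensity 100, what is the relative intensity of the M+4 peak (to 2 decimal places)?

Term probabilities: M 0.2286, M+2 0.4080, M+4 0.2731, M+6 0.0812, M+8 0.0091. Base peak = M+2.
P(M+2) = C(4,1) × 0.69150^3 × 0.30850^1 = 4 × 0.33065611 × 0.3085 = 0.408030 (base)
P(M+4) = C(4,2) × 0.69150^2 × 0.30850^2 = 6 × 0.47817225 × 0.09517225 = 0.273052
Relative intensity = 0.273052 / 0.408030 × 100 = 66.92

66.92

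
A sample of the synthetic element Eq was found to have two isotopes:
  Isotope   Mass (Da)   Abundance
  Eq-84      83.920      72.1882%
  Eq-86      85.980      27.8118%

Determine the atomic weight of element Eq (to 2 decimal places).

84.49 Da

Weight each isotope mass by its fractional abundance: 0.721882 × 83.920 + 0.278118 × 85.980
= 60.5803 + 23.9126 = 84.4929 Da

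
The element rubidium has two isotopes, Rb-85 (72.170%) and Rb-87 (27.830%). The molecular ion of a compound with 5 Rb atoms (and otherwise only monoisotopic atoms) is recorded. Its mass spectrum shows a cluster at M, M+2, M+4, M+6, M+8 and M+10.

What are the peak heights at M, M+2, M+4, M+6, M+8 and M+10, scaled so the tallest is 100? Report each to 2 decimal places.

Each Rb atom is independently Rb-85 (p = 0.72170) or Rb-87 (q = 0.27830); the cluster is the binomial expansion (p + q)^5.
P(M) = 0.72170^5 = 0.195787
P(M+2) = 5 × 0.72170^4 × 0.27830^1 = 0.377494
P(M+4) = 10 × 0.72170^3 × 0.27830^2 = 0.291136
P(M+6) = 10 × 0.72170^2 × 0.27830^3 = 0.112267
P(M+8) = 5 × 0.72170^1 × 0.27830^4 = 0.021646
P(M+10) = 0.27830^5 = 0.001669
The M+2 peak is largest (0.377494); scaling to 100 gives 51.86 : 100.00 : 77.12 : 29.74 : 5.73 : 0.44.

51.86 : 100.00 : 77.12 : 29.74 : 5.73 : 0.44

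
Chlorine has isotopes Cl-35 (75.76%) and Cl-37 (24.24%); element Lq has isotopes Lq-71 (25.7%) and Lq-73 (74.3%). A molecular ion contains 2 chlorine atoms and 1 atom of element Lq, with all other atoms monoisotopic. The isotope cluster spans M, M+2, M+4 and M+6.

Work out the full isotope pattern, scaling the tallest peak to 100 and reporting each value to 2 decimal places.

28.32 : 100.00 : 55.29 : 8.38

Chlorine pattern (n=2): 0.57395776 : 0.36728448 : 0.05875776
Element Lq pattern (n=1): 0.2570 : 0.7430
Convolve the two distributions (both contribute in 2-u steps):
  M: 0.57395776×0.2570 = 0.147507
  M+2: 0.57395776×0.7430 + 0.36728448×0.2570 = 0.520843
  M+4: 0.36728448×0.7430 + 0.05875776×0.2570 = 0.287993
  M+6: 0.05875776×0.7430 = 0.043657
Scale to base peak (0.520843) = 100: 28.32 : 100.00 : 55.29 : 8.38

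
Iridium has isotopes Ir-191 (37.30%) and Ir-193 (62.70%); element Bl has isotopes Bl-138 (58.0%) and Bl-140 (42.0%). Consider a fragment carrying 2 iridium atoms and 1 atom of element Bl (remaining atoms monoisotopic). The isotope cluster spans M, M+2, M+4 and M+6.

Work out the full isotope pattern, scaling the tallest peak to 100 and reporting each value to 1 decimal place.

Iridium pattern (n=2): 0.139129 : 0.467742 : 0.393129
Element Bl pattern (n=1): 0.5800 : 0.4200
Convolve the two distributions (both contribute in 2-u steps):
  M: 0.139129×0.5800 = 0.080695
  M+2: 0.139129×0.4200 + 0.467742×0.5800 = 0.329725
  M+4: 0.467742×0.4200 + 0.393129×0.5800 = 0.424466
  M+6: 0.393129×0.4200 = 0.165114
Scale to base peak (0.424466) = 100: 19.0 : 77.7 : 100.0 : 38.9

19.0 : 77.7 : 100.0 : 38.9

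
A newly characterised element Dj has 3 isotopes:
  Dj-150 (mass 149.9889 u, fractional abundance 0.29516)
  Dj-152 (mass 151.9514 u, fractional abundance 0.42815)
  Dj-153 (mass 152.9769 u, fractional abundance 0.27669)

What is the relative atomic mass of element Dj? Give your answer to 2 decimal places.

151.66 u

Average mass = Σ (abundance × isotope mass) = 0.29516 × 149.9889 + 0.42815 × 151.9514 + 0.27669 × 152.9769
= 44.27072 + 65.05799 + 42.32718 = 151.65589 u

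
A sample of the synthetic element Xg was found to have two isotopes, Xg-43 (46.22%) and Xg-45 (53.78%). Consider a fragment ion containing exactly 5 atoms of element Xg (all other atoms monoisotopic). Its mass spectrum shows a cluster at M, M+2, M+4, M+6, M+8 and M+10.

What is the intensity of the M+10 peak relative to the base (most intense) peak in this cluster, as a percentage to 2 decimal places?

Binomial terms of (0.4622 + 0.5378)^5: M 0.0211, M+2 0.1227, M+4 0.2856, M+6 0.3323, M+8 0.1933, M+10 0.0450 → M+6 is the base peak.
P(M+6) = C(5,3) × 0.4622^2 × 0.5378^3 = 10 × 0.21362884 × 0.15554727 = 0.332294 (base)
P(M+10) = C(5,5) × 0.4622^0 × 0.5378^5 = 1 × 1.0000 × 0.04498876 = 0.044989
Relative intensity = 0.044989 / 0.332294 × 100 = 13.54

13.54%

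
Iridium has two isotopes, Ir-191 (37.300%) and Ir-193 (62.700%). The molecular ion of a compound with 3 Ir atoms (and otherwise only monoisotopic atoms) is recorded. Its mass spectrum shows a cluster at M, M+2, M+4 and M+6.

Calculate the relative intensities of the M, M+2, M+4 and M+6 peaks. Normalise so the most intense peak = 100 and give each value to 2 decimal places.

11.80 : 59.49 : 100.00 : 56.03

The 3 Ir atoms are independent, so intensities follow the terms of (0.37300 + 0.62700)^3.
P(M) = 0.37300^3 = 0.051895
P(M+2) = 3 × 0.37300^2 × 0.62700^1 = 0.261702
P(M+4) = 3 × 0.37300^1 × 0.62700^2 = 0.439911
P(M+6) = 0.62700^3 = 0.246492
The M+4 peak is largest (0.439911); scaling to 100 gives 11.80 : 59.49 : 100.00 : 56.03.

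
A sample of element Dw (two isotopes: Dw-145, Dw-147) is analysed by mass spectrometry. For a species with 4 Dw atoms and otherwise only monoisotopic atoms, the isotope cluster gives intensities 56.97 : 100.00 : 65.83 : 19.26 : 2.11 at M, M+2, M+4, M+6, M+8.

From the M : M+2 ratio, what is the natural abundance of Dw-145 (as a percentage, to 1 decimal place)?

If p is the fraction of Dw that is Dw-145, then I(M+2)/I(M) = [C(4,1)·p^3·(1−p)] / p^4 = 4·(1−p)/p = 100.00/56.97 = 1.7553
(1−p)/p = 1.7553/4 = 0.4388  ⇒  p = 1/(1 + 0.4388) = 0.6950
Dw-145: 69.5%, Dw-147: 30.5%.

69.5%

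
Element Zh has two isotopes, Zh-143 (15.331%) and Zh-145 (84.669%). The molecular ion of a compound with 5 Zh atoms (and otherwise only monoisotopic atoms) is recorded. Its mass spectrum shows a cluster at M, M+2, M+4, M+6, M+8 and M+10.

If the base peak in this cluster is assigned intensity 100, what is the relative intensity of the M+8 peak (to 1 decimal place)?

90.5

Term probabilities: M 0.0001, M+2 0.0023, M+4 0.0258, M+6 0.1427, M+8 0.3939, M+10 0.4351. Base peak = M+10.
P(M+10) = C(5,5) × 0.15331^0 × 0.84669^5 = 1 × 1.0000 × 0.43513313 = 0.435133 (base)
P(M+8) = C(5,4) × 0.15331^1 × 0.84669^4 = 5 × 0.15331 × 0.51392261 = 0.393947
Relative intensity = 0.393947 / 0.435133 × 100 = 90.5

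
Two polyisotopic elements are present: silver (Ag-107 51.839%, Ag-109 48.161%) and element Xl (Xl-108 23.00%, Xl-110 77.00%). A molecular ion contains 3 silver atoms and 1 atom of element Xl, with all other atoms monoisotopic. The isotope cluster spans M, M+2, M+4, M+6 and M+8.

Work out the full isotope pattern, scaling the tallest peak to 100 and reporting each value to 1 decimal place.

8.4 : 51.5 : 100.0 : 79.5 : 22.5

Silver pattern (n=3): 0.13930601 : 0.38826655 : 0.36071887 : 0.11170857
Element Xl pattern (n=1): 0.2300 : 0.7700
Convolve the two distributions (both contribute in 2-u steps):
  M: 0.13930601×0.2300 = 0.032040
  M+2: 0.13930601×0.7700 + 0.38826655×0.2300 = 0.196567
  M+4: 0.38826655×0.7700 + 0.36071887×0.2300 = 0.381931
  M+6: 0.36071887×0.7700 + 0.11170857×0.2300 = 0.303447
  M+8: 0.11170857×0.7700 = 0.086016
Scale to base peak (0.381931) = 100: 8.4 : 51.5 : 100.0 : 79.5 : 22.5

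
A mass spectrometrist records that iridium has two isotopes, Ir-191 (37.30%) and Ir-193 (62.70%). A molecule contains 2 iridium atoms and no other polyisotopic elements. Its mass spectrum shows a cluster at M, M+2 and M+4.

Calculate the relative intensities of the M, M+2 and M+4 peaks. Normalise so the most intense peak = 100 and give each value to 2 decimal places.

Expanding (0.3730 + 0.6270)^2:
P(M) = 0.3730^2 = 0.139129
P(M+2) = 2 × 0.3730^1 × 0.6270^1 = 0.467742
P(M+4) = 0.6270^2 = 0.393129
The M+2 peak is largest (0.467742); scaling to 100 gives 29.74 : 100.00 : 84.05.

29.74 : 100.00 : 84.05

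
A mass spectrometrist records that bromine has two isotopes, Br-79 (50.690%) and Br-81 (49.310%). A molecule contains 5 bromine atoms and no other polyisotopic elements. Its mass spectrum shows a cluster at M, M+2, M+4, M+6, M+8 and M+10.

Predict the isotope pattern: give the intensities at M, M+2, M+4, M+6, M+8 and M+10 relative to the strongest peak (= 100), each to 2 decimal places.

10.57 : 51.40 : 100.00 : 97.28 : 47.31 : 9.21

The 5 Br atoms are independent, so intensities follow the terms of (0.50690 + 0.49310)^5.
P(M) = 0.50690^5 = 0.033467
P(M+2) = 5 × 0.50690^4 × 0.49310^1 = 0.162777
P(M+4) = 10 × 0.50690^3 × 0.49310^2 = 0.316692
P(M+6) = 10 × 0.50690^2 × 0.49310^3 = 0.308070
P(M+8) = 5 × 0.50690^1 × 0.49310^4 = 0.149842
P(M+10) = 0.49310^5 = 0.029152
The M+4 peak is largest (0.316692); scaling to 100 gives 10.57 : 51.40 : 100.00 : 97.28 : 47.31 : 9.21.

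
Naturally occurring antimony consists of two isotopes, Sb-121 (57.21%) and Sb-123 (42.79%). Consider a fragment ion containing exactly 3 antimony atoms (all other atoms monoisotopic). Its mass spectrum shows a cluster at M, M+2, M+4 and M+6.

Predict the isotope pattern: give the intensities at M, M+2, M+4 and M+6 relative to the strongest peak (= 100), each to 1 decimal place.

44.6 : 100.0 : 74.8 : 18.6

Each Sb atom is independently Sb-121 (p = 0.5721) or Sb-123 (q = 0.4279); the cluster is the binomial expansion (p + q)^3.
P(M) = 0.5721^3 = 0.187247
P(M+2) = 3 × 0.5721^2 × 0.4279^1 = 0.420153
P(M+4) = 3 × 0.5721^1 × 0.4279^2 = 0.314252
P(M+6) = 0.4279^3 = 0.078348
The M+2 peak is largest (0.420153); scaling to 100 gives 44.6 : 100.0 : 74.8 : 18.6.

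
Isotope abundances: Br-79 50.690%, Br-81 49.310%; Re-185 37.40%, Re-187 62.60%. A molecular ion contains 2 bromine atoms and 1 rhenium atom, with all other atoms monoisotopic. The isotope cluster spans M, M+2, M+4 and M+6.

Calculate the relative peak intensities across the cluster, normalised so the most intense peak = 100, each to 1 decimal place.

Bromine pattern (n=2): 0.25694761 : 0.49990478 : 0.24314761
Rhenium pattern (n=1): 0.3740 : 0.6260
Convolve the two distributions (both contribute in 2-u steps):
  M: 0.25694761×0.3740 = 0.096098
  M+2: 0.25694761×0.6260 + 0.49990478×0.3740 = 0.347814
  M+4: 0.49990478×0.6260 + 0.24314761×0.3740 = 0.403878
  M+6: 0.24314761×0.6260 = 0.152210
Scale to base peak (0.403878) = 100: 23.8 : 86.1 : 100.0 : 37.7

23.8 : 86.1 : 100.0 : 37.7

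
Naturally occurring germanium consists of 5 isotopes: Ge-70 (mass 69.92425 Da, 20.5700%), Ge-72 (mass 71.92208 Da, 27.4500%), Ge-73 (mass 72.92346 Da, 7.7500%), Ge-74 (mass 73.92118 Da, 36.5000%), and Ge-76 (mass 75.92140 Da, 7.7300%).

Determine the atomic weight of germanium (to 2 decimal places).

The abundance-weighted mean is 0.205700 × 69.92425 + 0.274500 × 71.92208 + 0.077500 × 72.92346 + 0.365000 × 73.92118 + 0.077300 × 75.92140
= 14.383418 + 19.742611 + 5.651568 + 26.981231 + 5.868724 = 72.627552 Da

72.63 Da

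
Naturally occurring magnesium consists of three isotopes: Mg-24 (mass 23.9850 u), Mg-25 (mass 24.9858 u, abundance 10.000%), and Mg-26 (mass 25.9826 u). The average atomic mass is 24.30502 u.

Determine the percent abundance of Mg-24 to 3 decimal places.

The remaining 90.000% is split between Mg-24 (fraction x) and Mg-26 (fraction 0.90000 − x).
Substituting: 23.9850x + 25.9826(0.90000 − x) = 21.80644
(23.9850 − 25.9826)x = -1.5779  ⇒  x = 0.78990, y = 0.11010
Mg-24: 78.990%, Mg-26: 11.010%.

78.990%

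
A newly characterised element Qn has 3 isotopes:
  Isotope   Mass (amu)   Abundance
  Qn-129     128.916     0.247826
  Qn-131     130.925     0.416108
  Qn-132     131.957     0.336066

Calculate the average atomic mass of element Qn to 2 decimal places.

130.77 amu

Ar = Σ fᵢ·mᵢ = 0.247826 × 128.916 + 0.416108 × 130.925 + 0.336066 × 131.957
= 31.9487 + 54.4789 + 44.3463 = 130.7739 amu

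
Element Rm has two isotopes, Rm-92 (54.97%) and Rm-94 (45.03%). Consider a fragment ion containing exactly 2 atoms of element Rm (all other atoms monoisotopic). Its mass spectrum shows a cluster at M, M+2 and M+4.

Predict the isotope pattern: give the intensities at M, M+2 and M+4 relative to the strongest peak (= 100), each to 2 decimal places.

Each Rm atom is independently Rm-92 (p = 0.5497) or Rm-94 (q = 0.4503); the cluster is the binomial expansion (p + q)^2.
P(M) = 0.5497^2 = 0.302170
P(M+2) = 2 × 0.5497^1 × 0.4503^1 = 0.495060
P(M+4) = 0.4503^2 = 0.202770
The M+2 peak is largest (0.495060); scaling to 100 gives 61.04 : 100.00 : 40.96.

61.04 : 100.00 : 40.96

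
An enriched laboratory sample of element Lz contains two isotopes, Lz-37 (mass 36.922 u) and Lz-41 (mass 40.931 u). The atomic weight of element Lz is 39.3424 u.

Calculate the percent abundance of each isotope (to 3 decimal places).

Lz-37: 39.626%, Lz-41: 60.374%

With x = fraction of Lz-37 (so Lz-41 is 1 − x):
36.922·x + 40.931·(1 − x) = 39.3424
(36.922 − 40.931)·x = 39.3424 − 40.931
x = -1.5886 / -4.009 = 0.39626 → 39.626% Lz-37, 60.374% Lz-41.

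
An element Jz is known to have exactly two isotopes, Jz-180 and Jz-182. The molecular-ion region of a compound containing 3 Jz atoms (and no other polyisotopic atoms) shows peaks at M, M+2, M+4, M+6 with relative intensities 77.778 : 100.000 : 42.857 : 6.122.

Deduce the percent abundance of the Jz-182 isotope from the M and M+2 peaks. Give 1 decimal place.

30.0%

If p is the fraction of Jz that is Jz-180, then I(M+2)/I(M) = [C(3,1)·p^2·(1−p)] / p^3 = 3·(1−p)/p = 100.000/77.778 = 1.2857
(1−p)/p = 1.2857/3 = 0.4286  ⇒  p = 1/(1 + 0.4286) = 0.7000
Jz-180: 70.0%, Jz-182: 30.0%.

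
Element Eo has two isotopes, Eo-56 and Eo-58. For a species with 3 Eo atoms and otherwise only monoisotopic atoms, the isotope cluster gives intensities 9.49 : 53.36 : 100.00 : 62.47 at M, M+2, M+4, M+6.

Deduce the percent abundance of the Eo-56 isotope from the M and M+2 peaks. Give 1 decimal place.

If p is the fraction of Eo that is Eo-56, then I(M+2)/I(M) = [C(3,1)·p^2·(1−p)] / p^3 = 3·(1−p)/p = 53.36/9.49 = 5.6228
(1−p)/p = 5.6228/3 = 1.8743  ⇒  p = 1/(1 + 1.8743) = 0.3479
Eo-56: 34.8%, Eo-58: 65.2%.

34.8%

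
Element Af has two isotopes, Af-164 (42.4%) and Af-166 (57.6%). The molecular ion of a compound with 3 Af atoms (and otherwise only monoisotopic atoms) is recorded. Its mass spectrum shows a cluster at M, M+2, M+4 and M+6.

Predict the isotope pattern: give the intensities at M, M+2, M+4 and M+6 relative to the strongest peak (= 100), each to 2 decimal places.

18.06 : 73.61 : 100.00 : 45.28

Each Af atom is independently Af-164 (p = 0.424) or Af-166 (q = 0.576); the cluster is the binomial expansion (p + q)^3.
P(M) = 0.424^3 = 0.076225
P(M+2) = 3 × 0.424^2 × 0.576^1 = 0.310653
P(M+4) = 3 × 0.424^1 × 0.576^2 = 0.422019
P(M+6) = 0.576^3 = 0.191103
The M+4 peak is largest (0.422019); scaling to 100 gives 18.06 : 73.61 : 100.00 : 45.28.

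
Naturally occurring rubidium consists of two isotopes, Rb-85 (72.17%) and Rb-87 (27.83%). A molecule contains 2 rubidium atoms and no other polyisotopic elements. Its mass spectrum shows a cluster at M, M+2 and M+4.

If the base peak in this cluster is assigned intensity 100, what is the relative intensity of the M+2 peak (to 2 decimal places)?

77.12

(0.7217 + 0.2783)^2 gives M 0.5209, M+2 0.4017, M+4 0.0775; the largest is M.
P(M) = C(2,0) × 0.7217^2 × 0.2783^0 = 1 × 0.52085089 × 1.0000 = 0.520851 (base)
P(M+2) = C(2,1) × 0.7217^1 × 0.2783^1 = 2 × 0.7217 × 0.2783 = 0.401698
Relative intensity = 0.401698 / 0.520851 × 100 = 77.12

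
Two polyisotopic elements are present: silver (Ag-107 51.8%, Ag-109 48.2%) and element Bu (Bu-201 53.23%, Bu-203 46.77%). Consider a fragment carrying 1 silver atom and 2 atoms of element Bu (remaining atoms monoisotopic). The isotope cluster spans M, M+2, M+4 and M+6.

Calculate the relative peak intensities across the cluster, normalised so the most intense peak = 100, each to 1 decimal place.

Silver pattern (n=1): 0.5180 : 0.4820
Element Bu pattern (n=2): 0.28334329 : 0.49791342 : 0.21874329
Convolve the two distributions (both contribute in 2-u steps):
  M: 0.5180×0.28334329 = 0.146772
  M+2: 0.5180×0.49791342 + 0.4820×0.28334329 = 0.394491
  M+4: 0.5180×0.21874329 + 0.4820×0.49791342 = 0.353303
  M+6: 0.4820×0.21874329 = 0.105434
Scale to base peak (0.394491) = 100: 37.2 : 100.0 : 89.6 : 26.7

37.2 : 100.0 : 89.6 : 26.7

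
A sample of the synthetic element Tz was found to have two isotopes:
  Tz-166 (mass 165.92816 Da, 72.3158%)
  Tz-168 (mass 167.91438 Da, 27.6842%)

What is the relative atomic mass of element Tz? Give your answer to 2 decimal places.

166.48 Da

The abundance-weighted mean is 0.723158 × 165.92816 + 0.276842 × 167.91438
= 119.992276 + 46.485753 = 166.478029 Da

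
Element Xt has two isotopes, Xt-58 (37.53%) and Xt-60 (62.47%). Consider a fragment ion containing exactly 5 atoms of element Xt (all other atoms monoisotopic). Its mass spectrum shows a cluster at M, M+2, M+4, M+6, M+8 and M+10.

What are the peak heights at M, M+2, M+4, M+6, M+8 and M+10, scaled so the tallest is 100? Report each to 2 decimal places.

2.17 : 18.05 : 60.08 : 100.00 : 83.23 : 27.71

Expanding (0.3753 + 0.6247)^5:
P(M) = 0.3753^5 = 0.007445
P(M+2) = 5 × 0.3753^4 × 0.6247^1 = 0.061966
P(M+4) = 10 × 0.3753^3 × 0.6247^2 = 0.206290
P(M+6) = 10 × 0.3753^2 × 0.6247^3 = 0.343377
P(M+8) = 5 × 0.3753^1 × 0.6247^4 = 0.285782
P(M+10) = 0.6247^5 = 0.095139
The M+6 peak is largest (0.343377); scaling to 100 gives 2.17 : 18.05 : 60.08 : 100.00 : 83.23 : 27.71.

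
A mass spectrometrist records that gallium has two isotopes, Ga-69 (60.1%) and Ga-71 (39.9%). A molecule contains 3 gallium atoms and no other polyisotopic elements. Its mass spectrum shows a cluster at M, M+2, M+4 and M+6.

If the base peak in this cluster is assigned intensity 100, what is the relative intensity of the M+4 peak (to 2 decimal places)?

66.39

(0.601 + 0.399)^3 gives M 0.2171, M+2 0.4324, M+4 0.2870, M+6 0.0635; the largest is M+2.
P(M+2) = C(3,1) × 0.601^2 × 0.399^1 = 3 × 0.361201 × 0.3990 = 0.432358 (base)
P(M+4) = C(3,2) × 0.601^1 × 0.399^2 = 3 × 0.6010 × 0.159201 = 0.287039
Relative intensity = 0.287039 / 0.432358 × 100 = 66.39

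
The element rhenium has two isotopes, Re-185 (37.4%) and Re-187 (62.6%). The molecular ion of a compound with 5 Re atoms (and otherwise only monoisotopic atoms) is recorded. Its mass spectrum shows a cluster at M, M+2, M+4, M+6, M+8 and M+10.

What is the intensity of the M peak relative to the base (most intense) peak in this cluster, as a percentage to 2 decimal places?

2.13%

(0.374 + 0.626)^5 gives M 0.0073, M+2 0.0612, M+4 0.2050, M+6 0.3431, M+8 0.2872, M+10 0.0961; the largest is M+6.
P(M+6) = C(5,3) × 0.374^2 × 0.626^3 = 10 × 0.139876 × 0.24531438 = 0.343136 (base)
P(M) = C(5,0) × 0.374^5 × 0.626^0 = 1 × 0.00731742 × 1.0000 = 0.007317
Relative intensity = 0.007317 / 0.343136 × 100 = 2.13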